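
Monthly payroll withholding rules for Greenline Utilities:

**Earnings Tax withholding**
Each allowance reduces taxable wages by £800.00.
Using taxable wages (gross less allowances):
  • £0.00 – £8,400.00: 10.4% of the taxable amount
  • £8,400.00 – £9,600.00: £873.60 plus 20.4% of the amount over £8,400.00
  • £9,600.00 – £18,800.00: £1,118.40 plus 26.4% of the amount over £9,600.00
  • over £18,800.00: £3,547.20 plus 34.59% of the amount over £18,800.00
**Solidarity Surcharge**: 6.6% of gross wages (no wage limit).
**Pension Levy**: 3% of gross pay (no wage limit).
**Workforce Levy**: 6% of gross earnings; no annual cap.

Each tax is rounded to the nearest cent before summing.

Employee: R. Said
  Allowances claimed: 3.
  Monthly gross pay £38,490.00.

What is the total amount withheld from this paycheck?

£15,532.25

Earnings Tax: taxable = £38,490.00 − 3×£800.00 = £36,090.00
  £3,547.20 + 34.59% × (£36,090.00 − £18,800.00) = £3,547.20 + 34.59% × £17,290.00 = £9,527.81
Solidarity Surcharge: 6.6% × £38,490.00 = £2,540.34
Pension Levy: 3% × £38,490.00 = £1,154.70
Workforce Levy: 6% × £38,490.00 = £2,309.40
Total: £9,527.81 + £2,540.34 + £1,154.70 + £2,309.40 = £15,532.25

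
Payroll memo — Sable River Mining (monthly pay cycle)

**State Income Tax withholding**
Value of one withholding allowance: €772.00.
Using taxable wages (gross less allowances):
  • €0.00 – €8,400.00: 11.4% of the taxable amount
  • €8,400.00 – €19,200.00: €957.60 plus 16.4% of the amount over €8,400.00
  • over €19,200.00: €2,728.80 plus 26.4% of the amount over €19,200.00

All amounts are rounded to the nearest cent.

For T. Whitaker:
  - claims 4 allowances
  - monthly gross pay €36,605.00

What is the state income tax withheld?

€6,508.49

State Income Tax: taxable = €36,605.00 − 4×€772.00 = €33,517.00
  €2,728.80 + 26.4% × (€33,517.00 − €19,200.00) = €2,728.80 + 26.4% × €14,317.00 = €6,508.49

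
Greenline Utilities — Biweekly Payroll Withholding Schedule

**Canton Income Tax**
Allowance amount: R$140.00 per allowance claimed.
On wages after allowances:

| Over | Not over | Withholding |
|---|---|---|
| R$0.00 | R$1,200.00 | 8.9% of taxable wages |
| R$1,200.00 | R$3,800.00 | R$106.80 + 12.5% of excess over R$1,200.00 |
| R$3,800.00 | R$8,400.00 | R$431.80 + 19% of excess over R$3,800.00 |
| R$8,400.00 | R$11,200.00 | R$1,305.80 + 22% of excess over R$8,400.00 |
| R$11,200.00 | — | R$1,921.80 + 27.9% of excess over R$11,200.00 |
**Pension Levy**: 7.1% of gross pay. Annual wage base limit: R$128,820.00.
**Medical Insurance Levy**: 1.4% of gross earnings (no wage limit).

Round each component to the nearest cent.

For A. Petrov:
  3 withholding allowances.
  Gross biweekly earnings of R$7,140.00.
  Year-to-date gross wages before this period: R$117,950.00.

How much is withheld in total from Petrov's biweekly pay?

Canton Income Tax: taxable = R$7,140.00 − 3×R$140.00 = R$6,720.00
  R$431.80 + 19% × (R$6,720.00 − R$3,800.00) = R$431.80 + 19% × R$2,920.00 = R$986.60
Pension Levy: 7.1% × R$7,140.00 = R$506.94
Medical Insurance Levy: 1.4% × R$7,140.00 = R$99.96
Total: R$986.60 + R$506.94 + R$99.96 = R$1,593.50

R$1,593.50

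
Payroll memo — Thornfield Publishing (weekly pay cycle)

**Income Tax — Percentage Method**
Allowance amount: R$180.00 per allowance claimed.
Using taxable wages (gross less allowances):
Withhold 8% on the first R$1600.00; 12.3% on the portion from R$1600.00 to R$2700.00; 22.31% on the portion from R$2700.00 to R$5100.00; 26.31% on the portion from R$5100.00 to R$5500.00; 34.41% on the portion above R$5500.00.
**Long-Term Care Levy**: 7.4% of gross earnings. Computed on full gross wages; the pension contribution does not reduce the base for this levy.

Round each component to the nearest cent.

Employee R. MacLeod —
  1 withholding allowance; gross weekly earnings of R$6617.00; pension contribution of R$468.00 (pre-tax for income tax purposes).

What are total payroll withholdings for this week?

R$1555.02

Income Tax: taxable = R$6617.00 − R$468.00 − 1×R$180.00 = R$5969.00
  R$903.98 + 34.41% × (R$5969.00 − R$5500.00) = R$903.98 + 34.41% × R$469.00 = R$1065.36
Long-Term Care Levy: 7.4% × R$6617.00 = R$489.66
Total: R$1065.36 + R$489.66 = R$1555.02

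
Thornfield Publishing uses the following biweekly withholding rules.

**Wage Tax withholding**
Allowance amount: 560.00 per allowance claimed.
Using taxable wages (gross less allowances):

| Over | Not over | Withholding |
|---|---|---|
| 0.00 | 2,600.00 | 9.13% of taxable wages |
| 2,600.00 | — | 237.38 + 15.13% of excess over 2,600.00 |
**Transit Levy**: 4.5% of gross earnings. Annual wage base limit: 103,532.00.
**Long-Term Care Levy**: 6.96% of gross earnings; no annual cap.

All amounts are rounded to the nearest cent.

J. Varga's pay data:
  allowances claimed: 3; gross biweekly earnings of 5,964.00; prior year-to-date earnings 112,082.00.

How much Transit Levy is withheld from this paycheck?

0.00

Transit Levy: YTD 112,082.00 ≥ cap 103,532.00 → 0.00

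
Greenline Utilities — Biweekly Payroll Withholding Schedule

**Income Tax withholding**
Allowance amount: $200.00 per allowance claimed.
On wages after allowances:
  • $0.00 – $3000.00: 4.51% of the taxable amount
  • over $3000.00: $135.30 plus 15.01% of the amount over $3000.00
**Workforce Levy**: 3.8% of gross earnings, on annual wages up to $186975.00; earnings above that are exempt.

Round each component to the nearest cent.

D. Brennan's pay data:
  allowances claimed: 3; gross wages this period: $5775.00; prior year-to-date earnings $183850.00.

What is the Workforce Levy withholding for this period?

Workforce Levy: cap $186975.00 − YTD $183850.00 = $3125.00 subject; 3.8% × $3125.00 = $118.75

$118.75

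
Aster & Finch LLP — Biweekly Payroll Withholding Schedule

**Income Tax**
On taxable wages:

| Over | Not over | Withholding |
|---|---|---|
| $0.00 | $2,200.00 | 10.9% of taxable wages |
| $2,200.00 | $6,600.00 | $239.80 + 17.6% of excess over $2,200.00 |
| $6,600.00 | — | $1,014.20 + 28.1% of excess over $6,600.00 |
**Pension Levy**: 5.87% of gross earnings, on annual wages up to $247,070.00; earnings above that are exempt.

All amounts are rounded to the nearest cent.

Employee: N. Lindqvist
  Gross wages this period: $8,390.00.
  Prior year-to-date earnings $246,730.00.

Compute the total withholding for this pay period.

$1,537.15

Income Tax: taxable = $8,390.00
  $1,014.20 + 28.1% × ($8,390.00 − $6,600.00) = $1,014.20 + 28.1% × $1,790.00 = $1,517.19
Pension Levy: cap $247,070.00 − YTD $246,730.00 = $340.00 subject; 5.87% × $340.00 = $19.96
Total: $1,517.19 + $19.96 = $1,537.15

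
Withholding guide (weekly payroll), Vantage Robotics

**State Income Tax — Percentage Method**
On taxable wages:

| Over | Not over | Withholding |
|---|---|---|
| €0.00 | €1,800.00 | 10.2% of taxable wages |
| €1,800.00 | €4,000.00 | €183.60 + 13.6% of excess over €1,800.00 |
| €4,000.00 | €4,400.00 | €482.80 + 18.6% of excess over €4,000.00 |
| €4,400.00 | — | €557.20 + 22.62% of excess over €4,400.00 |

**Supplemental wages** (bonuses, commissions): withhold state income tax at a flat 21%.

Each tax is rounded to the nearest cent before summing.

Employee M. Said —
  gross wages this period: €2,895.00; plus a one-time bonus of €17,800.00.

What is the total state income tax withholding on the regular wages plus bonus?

State Income Tax: taxable = €2,895.00
  €183.60 + 13.6% × (€2,895.00 − €1,800.00) = €183.60 + 13.6% × €1,095.00 = €332.52
Supplemental (21% flat on bonus): 21% × €17,800.00 = €3,738.00
Total state income tax: €332.52 + €3,738.00 = €4,070.52

€4,070.52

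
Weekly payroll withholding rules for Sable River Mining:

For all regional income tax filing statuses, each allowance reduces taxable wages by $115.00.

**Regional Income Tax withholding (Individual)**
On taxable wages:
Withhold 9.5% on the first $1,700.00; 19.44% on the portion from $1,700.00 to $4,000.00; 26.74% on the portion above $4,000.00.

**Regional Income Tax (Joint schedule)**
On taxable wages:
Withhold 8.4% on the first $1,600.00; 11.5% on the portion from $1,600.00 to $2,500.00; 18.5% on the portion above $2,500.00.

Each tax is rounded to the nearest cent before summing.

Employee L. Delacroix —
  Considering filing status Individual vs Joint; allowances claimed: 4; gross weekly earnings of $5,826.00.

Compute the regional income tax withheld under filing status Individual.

$973.89

Regional Income Tax (Individual): taxable = $5,826.00 − 4×$115.00 = $5,366.00
  $608.62 + 26.74% × ($5,366.00 − $4,000.00) = $608.62 + 26.74% × $1,366.00 = $973.89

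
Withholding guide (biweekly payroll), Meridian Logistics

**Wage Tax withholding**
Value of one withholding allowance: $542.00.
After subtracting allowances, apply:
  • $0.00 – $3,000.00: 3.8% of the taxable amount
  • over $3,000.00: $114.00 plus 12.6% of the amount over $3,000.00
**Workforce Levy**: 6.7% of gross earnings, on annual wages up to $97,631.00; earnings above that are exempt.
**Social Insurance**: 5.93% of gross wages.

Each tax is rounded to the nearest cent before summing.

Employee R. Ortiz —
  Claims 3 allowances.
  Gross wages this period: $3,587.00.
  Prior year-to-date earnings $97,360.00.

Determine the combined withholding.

Wage Tax: taxable = $3,587.00 − 3×$542.00 = $1,961.00
  3.8% × $1,961.00 = $74.52
Workforce Levy: cap $97,631.00 − YTD $97,360.00 = $271.00 subject; 6.7% × $271.00 = $18.16
Social Insurance: 5.93% × $3,587.00 = $212.71
Total: $74.52 + $18.16 + $212.71 = $305.39

$305.39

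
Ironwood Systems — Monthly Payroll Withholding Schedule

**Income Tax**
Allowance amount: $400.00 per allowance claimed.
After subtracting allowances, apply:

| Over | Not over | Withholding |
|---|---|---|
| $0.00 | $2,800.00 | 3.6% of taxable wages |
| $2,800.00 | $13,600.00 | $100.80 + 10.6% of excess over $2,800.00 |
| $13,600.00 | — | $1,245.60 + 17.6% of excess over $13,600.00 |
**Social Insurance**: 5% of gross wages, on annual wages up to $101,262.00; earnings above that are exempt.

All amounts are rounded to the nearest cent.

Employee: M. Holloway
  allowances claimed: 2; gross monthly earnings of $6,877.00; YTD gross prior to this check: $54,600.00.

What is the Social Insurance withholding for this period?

$343.85

Social Insurance: 5% × $6,877.00 = $343.85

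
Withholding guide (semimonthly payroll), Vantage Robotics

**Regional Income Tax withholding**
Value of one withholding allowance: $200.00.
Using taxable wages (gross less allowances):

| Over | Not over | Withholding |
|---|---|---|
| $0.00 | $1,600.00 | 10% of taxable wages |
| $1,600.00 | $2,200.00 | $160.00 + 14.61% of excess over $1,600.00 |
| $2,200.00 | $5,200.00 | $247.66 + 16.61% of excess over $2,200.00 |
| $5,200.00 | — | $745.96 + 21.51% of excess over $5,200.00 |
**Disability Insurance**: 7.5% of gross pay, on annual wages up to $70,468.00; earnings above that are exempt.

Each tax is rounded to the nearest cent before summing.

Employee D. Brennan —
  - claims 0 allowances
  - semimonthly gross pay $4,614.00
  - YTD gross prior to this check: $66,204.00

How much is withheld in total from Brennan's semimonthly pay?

Regional Income Tax: taxable = $4,614.00
  $247.66 + 16.61% × ($4,614.00 − $2,200.00) = $247.66 + 16.61% × $2,414.00 = $648.63
Disability Insurance: cap $70,468.00 − YTD $66,204.00 = $4,264.00 subject; 7.5% × $4,264.00 = $319.80
Total: $648.63 + $319.80 = $968.43

$968.43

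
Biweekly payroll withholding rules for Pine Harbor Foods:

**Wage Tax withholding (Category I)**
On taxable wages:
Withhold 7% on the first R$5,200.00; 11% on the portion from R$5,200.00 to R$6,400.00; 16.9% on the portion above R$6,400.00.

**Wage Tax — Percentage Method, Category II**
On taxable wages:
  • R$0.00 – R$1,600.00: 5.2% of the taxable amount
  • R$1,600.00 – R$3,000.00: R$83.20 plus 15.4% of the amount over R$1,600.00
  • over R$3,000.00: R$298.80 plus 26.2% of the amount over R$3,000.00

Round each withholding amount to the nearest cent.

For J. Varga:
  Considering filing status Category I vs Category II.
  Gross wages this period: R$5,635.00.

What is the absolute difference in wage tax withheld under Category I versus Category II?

Wage Tax (Category I): taxable = R$5,635.00
  R$364.00 + 11% × (R$5,635.00 − R$5,200.00) = R$364.00 + 11% × R$435.00 = R$411.85
Wage Tax (Category II): taxable = R$5,635.00
  R$298.80 + 26.2% × (R$5,635.00 − R$3,000.00) = R$298.80 + 26.2% × R$2,635.00 = R$989.17
Difference: |R$411.85 − R$989.17| = R$577.32 (higher under Category II)

R$577.32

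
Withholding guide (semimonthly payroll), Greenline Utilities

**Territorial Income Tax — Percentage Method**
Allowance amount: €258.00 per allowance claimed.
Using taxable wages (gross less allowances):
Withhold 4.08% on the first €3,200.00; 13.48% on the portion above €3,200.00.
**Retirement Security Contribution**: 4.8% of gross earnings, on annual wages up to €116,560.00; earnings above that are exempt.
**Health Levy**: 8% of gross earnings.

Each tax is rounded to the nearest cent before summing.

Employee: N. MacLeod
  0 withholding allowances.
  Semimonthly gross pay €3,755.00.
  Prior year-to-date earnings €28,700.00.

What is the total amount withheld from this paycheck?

€686.01

Territorial Income Tax: taxable = €3,755.00
  €130.56 + 13.48% × (€3,755.00 − €3,200.00) = €130.56 + 13.48% × €555.00 = €205.37
Retirement Security Contribution: 4.8% × €3,755.00 = €180.24
Health Levy: 8% × €3,755.00 = €300.40
Total: €205.37 + €180.24 + €300.40 = €686.01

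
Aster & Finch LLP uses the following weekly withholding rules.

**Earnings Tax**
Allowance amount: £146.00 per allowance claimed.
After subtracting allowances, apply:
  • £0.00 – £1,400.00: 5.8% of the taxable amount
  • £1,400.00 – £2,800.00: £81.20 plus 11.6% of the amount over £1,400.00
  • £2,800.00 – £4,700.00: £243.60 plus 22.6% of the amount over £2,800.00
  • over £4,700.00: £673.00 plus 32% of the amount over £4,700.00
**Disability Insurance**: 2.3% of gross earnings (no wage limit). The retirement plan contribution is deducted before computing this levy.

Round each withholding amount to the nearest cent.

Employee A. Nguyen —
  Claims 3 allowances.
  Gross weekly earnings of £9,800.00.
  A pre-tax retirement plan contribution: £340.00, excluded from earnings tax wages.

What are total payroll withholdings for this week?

Earnings Tax: taxable = £9,800.00 − £340.00 − 3×£146.00 = £9,022.00
  £673.00 + 32% × (£9,022.00 − £4,700.00) = £673.00 + 32% × £4,322.00 = £2,056.04
Disability Insurance: 2.3% × £9,460.00 = £217.58
Total: £2,056.04 + £217.58 = £2,273.62

£2,273.62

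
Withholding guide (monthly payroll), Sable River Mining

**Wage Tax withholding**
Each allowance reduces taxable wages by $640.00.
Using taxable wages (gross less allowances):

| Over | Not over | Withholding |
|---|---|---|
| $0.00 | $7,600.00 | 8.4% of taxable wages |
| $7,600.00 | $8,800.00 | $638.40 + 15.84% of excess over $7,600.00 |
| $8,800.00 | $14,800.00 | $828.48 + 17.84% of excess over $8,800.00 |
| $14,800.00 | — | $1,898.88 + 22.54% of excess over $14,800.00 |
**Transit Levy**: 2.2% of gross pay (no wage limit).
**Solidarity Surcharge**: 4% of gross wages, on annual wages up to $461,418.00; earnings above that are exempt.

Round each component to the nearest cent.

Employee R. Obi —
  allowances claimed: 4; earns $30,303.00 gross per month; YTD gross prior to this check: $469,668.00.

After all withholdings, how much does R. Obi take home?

Wage Tax: taxable = $30,303.00 − 4×$640.00 = $27,743.00
  $1,898.88 + 22.54% × ($27,743.00 − $14,800.00) = $1,898.88 + 22.54% × $12,943.00 = $4,816.23
Transit Levy: 2.2% × $30,303.00 = $666.67
Solidarity Surcharge: YTD $469,668.00 ≥ cap $461,418.00 → $0.00
Total withheld: $4,816.23 + $666.67 + $0.00 = $5,482.90
Net pay: $30,303.00 − $5,482.90 = $24,820.10

$24,820.10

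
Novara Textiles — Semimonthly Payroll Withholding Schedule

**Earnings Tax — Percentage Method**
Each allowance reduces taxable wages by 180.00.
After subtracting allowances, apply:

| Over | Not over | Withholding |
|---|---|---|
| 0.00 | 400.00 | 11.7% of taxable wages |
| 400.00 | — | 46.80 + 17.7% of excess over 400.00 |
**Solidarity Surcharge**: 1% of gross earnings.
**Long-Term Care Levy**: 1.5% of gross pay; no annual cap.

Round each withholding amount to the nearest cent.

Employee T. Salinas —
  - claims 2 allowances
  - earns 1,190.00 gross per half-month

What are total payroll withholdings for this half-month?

152.66

Earnings Tax: taxable = 1,190.00 − 2×180.00 = 830.00
  46.80 + 17.7% × (830.00 − 400.00) = 46.80 + 17.7% × 430.00 = 122.91
Solidarity Surcharge: 1% × 1,190.00 = 11.90
Long-Term Care Levy: 1.5% × 1,190.00 = 17.85
Total: 122.91 + 11.90 + 17.85 = 152.66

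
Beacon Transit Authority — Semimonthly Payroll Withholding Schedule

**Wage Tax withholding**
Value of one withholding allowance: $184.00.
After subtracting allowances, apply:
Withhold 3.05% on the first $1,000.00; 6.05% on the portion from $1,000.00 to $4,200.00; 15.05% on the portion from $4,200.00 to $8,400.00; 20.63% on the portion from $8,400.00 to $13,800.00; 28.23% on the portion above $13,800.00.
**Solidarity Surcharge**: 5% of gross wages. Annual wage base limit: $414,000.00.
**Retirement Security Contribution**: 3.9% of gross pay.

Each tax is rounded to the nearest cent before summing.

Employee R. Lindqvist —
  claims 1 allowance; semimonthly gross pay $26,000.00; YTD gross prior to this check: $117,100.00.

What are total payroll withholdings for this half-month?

$7,676.34

Wage Tax: taxable = $26,000.00 − 1×$184.00 = $25,816.00
  $1,970.22 + 28.23% × ($25,816.00 − $13,800.00) = $1,970.22 + 28.23% × $12,016.00 = $5,362.34
Solidarity Surcharge: 5% × $26,000.00 = $1,300.00
Retirement Security Contribution: 3.9% × $26,000.00 = $1,014.00
Total: $5,362.34 + $1,300.00 + $1,014.00 = $7,676.34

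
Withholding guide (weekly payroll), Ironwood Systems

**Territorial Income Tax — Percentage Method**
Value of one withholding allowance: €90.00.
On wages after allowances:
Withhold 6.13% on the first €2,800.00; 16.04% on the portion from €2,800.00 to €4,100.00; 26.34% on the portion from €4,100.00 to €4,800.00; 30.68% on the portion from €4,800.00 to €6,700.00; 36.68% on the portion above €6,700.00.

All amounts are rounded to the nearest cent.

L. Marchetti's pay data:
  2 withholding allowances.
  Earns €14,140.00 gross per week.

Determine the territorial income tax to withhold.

Territorial Income Tax: taxable = €14,140.00 − 2×€90.00 = €13,960.00
  €1,147.46 + 36.68% × (€13,960.00 − €6,700.00) = €1,147.46 + 36.68% × €7,260.00 = €3,810.43

€3,810.43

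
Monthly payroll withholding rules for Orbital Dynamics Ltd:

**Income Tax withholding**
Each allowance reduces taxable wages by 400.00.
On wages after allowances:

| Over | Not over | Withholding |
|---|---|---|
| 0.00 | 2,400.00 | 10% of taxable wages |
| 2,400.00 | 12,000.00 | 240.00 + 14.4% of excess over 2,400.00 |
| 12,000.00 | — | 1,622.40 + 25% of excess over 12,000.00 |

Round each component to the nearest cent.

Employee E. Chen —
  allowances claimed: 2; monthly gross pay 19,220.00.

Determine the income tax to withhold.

3,227.40

Income Tax: taxable = 19,220.00 − 2×400.00 = 18,420.00
  1,622.40 + 25% × (18,420.00 − 12,000.00) = 1,622.40 + 25% × 6,420.00 = 3,227.40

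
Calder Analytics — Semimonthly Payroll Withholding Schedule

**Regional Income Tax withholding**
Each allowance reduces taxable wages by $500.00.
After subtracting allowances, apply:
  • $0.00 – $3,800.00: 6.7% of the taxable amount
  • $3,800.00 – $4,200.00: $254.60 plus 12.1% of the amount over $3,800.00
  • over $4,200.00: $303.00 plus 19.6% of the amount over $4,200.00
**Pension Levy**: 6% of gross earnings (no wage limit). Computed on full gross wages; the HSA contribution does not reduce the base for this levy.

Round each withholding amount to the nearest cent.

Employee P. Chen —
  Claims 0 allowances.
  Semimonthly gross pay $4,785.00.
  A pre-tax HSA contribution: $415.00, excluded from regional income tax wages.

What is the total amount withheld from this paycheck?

$623.42

Regional Income Tax: taxable = $4,785.00 − $415.00 = $4,370.00
  $303.00 + 19.6% × ($4,370.00 − $4,200.00) = $303.00 + 19.6% × $170.00 = $336.32
Pension Levy: 6% × $4,785.00 = $287.10
Total: $336.32 + $287.10 = $623.42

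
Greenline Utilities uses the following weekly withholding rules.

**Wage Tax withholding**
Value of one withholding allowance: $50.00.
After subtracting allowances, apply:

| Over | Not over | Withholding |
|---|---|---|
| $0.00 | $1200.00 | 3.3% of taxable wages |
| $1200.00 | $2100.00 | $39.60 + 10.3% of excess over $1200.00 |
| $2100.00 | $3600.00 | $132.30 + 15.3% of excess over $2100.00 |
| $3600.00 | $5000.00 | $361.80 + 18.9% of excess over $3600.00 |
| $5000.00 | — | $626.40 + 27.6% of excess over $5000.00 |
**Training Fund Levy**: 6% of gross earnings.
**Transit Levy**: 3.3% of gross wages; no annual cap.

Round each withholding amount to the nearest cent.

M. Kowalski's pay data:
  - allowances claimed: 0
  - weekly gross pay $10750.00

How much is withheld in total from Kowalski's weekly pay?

$3213.15

Wage Tax: taxable = $10750.00
  $626.40 + 27.6% × ($10750.00 − $5000.00) = $626.40 + 27.6% × $5750.00 = $2213.40
Training Fund Levy: 6% × $10750.00 = $645.00
Transit Levy: 3.3% × $10750.00 = $354.75
Total: $2213.40 + $645.00 + $354.75 = $3213.15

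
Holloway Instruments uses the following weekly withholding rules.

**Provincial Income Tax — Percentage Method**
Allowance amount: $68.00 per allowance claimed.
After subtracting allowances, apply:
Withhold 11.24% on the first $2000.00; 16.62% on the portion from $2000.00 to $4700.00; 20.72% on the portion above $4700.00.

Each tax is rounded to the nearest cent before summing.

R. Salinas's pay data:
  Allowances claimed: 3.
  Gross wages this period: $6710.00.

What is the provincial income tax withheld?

Provincial Income Tax: taxable = $6710.00 − 3×$68.00 = $6506.00
  $673.54 + 20.72% × ($6506.00 − $4700.00) = $673.54 + 20.72% × $1806.00 = $1047.74

$1047.74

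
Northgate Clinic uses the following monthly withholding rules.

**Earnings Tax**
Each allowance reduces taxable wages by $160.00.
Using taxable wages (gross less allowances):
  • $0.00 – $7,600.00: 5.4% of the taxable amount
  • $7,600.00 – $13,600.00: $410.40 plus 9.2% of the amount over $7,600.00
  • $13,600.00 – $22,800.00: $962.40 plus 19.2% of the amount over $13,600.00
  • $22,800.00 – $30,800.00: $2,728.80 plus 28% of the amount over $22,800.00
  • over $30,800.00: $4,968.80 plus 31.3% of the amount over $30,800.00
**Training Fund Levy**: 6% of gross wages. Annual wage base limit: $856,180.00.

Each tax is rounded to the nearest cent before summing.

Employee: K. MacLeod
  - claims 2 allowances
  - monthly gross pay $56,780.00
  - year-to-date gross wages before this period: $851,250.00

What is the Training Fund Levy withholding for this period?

$295.80

Training Fund Levy: cap $856,180.00 − YTD $851,250.00 = $4,930.00 subject; 6% × $4,930.00 = $295.80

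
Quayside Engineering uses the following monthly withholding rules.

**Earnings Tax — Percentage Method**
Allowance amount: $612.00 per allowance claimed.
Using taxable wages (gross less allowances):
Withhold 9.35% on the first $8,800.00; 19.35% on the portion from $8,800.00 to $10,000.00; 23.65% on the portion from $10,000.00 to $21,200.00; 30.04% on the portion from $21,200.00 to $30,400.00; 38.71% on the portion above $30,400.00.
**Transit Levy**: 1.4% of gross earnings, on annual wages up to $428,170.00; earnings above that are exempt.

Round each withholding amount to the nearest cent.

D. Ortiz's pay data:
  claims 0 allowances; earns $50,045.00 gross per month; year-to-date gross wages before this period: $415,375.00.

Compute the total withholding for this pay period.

$14,251.19

Earnings Tax: taxable = $50,045.00
  $6,467.48 + 38.71% × ($50,045.00 − $30,400.00) = $6,467.48 + 38.71% × $19,645.00 = $14,072.06
Transit Levy: cap $428,170.00 − YTD $415,375.00 = $12,795.00 subject; 1.4% × $12,795.00 = $179.13
Total: $14,072.06 + $179.13 = $14,251.19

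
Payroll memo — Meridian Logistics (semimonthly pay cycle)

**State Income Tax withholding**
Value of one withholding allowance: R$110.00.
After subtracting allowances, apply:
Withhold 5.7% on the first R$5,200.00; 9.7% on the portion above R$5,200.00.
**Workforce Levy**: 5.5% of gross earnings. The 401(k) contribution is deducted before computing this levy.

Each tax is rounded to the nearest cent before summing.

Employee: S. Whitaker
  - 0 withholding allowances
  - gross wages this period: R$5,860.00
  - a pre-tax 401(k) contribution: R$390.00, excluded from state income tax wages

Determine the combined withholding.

R$623.44

State Income Tax: taxable = R$5,860.00 − R$390.00 = R$5,470.00
  R$296.40 + 9.7% × (R$5,470.00 − R$5,200.00) = R$296.40 + 9.7% × R$270.00 = R$322.59
Workforce Levy: 5.5% × R$5,470.00 = R$300.85
Total: R$322.59 + R$300.85 = R$623.44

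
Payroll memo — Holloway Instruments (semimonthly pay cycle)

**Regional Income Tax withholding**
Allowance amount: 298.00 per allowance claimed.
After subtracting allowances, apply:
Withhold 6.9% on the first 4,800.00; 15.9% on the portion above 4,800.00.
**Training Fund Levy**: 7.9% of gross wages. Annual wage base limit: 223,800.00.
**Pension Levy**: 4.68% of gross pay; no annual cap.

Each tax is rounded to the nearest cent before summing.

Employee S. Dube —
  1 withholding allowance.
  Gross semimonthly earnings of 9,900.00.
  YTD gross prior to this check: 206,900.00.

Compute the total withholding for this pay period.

Regional Income Tax: taxable = 9,900.00 − 1×298.00 = 9,602.00
  331.20 + 15.9% × (9,602.00 − 4,800.00) = 331.20 + 15.9% × 4,802.00 = 1,094.72
Training Fund Levy: 7.9% × 9,900.00 = 782.10
Pension Levy: 4.68% × 9,900.00 = 463.32
Total: 1,094.72 + 782.10 + 463.32 = 2,340.14

2,340.14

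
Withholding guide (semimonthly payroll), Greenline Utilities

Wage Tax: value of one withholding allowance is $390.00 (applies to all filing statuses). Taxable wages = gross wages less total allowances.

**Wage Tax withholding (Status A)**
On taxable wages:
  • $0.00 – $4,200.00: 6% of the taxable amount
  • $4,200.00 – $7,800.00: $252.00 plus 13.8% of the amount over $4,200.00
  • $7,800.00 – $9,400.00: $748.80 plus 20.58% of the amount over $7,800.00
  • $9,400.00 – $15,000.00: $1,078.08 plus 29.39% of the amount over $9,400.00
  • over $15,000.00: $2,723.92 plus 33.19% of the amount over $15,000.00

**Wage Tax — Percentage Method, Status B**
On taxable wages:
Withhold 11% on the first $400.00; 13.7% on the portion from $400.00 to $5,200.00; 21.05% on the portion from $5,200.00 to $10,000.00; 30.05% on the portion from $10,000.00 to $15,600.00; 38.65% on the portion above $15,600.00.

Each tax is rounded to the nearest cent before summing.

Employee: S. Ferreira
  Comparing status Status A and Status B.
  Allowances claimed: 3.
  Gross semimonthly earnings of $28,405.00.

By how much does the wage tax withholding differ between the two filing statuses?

Wage Tax (Status A): taxable = $28,405.00 − 3×$390.00 = $27,235.00
  $2,723.92 + 33.19% × ($27,235.00 − $15,000.00) = $2,723.92 + 33.19% × $12,235.00 = $6,784.72
Wage Tax (Status B): taxable = $28,405.00 − 3×$390.00 = $27,235.00
  $3,394.80 + 38.65% × ($27,235.00 − $15,600.00) = $3,394.80 + 38.65% × $11,635.00 = $7,891.73
Difference: |$6,784.72 − $7,891.73| = $1,107.01 (higher under Status B)

$1,107.01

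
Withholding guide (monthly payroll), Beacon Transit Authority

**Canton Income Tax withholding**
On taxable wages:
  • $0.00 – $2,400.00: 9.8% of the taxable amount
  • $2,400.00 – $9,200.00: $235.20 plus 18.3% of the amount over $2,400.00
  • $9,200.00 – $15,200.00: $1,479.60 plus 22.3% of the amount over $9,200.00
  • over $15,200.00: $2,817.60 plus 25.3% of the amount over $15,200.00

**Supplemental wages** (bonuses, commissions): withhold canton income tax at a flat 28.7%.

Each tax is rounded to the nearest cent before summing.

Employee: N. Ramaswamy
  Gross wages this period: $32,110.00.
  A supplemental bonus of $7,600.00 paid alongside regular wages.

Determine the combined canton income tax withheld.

$9,277.03

Canton Income Tax: taxable = $32,110.00
  $2,817.60 + 25.3% × ($32,110.00 − $15,200.00) = $2,817.60 + 25.3% × $16,910.00 = $7,095.83
Supplemental (28.7% flat on bonus): 28.7% × $7,600.00 = $2,181.20
Total canton income tax: $7,095.83 + $2,181.20 = $9,277.03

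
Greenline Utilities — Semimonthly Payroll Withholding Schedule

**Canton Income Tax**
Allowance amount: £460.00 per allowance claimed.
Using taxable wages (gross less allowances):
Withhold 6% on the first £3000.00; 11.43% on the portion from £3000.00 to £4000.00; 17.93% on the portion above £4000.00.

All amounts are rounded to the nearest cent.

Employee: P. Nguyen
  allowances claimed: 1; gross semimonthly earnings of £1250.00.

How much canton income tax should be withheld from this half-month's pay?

Canton Income Tax: taxable = £1250.00 − 1×£460.00 = £790.00
  6% × £790.00 = £47.40

£47.40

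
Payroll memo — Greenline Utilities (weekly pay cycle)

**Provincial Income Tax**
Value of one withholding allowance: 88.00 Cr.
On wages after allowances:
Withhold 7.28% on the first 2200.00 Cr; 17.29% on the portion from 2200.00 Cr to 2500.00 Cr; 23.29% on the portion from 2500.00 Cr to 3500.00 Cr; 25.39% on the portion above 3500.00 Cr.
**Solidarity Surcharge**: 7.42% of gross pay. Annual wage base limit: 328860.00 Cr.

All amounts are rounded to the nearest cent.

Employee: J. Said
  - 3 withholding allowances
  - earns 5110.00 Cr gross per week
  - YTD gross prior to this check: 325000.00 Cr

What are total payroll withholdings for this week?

Provincial Income Tax: taxable = 5110.00 Cr − 3×88.00 Cr = 4846.00 Cr
  444.93 Cr + 25.39% × (4846.00 Cr − 3500.00 Cr) = 444.93 Cr + 25.39% × 1346.00 Cr = 786.68 Cr
Solidarity Surcharge: cap 328860.00 Cr − YTD 325000.00 Cr = 3860.00 Cr subject; 7.42% × 3860.00 Cr = 286.41 Cr
Total: 786.68 Cr + 286.41 Cr = 1073.09 Cr

1073.09 Cr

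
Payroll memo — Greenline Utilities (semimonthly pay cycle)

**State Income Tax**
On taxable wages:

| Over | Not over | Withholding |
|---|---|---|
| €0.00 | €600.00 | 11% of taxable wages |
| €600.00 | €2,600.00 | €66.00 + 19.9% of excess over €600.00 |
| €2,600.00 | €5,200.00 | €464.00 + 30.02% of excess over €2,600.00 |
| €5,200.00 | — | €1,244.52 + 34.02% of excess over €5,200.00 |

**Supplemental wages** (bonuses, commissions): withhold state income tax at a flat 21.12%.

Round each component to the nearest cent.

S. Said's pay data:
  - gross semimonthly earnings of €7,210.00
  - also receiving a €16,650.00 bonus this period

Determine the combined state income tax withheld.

€5,444.80

State Income Tax: taxable = €7,210.00
  €1,244.52 + 34.02% × (€7,210.00 − €5,200.00) = €1,244.52 + 34.02% × €2,010.00 = €1,928.32
Supplemental (21.12% flat on bonus): 21.12% × €16,650.00 = €3,516.48
Total state income tax: €1,928.32 + €3,516.48 = €5,444.80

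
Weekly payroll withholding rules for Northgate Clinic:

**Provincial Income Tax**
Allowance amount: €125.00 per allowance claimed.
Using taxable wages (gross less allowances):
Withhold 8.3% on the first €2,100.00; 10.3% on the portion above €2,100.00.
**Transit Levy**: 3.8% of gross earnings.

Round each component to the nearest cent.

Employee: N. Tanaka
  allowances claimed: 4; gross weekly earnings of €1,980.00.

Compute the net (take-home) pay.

€1,781.92

Provincial Income Tax: taxable = €1,980.00 − 4×€125.00 = €1,480.00
  8.3% × €1,480.00 = €122.84
Transit Levy: 3.8% × €1,980.00 = €75.24
Total withheld: €122.84 + €75.24 = €198.08
Net pay: €1,980.00 − €198.08 = €1,781.92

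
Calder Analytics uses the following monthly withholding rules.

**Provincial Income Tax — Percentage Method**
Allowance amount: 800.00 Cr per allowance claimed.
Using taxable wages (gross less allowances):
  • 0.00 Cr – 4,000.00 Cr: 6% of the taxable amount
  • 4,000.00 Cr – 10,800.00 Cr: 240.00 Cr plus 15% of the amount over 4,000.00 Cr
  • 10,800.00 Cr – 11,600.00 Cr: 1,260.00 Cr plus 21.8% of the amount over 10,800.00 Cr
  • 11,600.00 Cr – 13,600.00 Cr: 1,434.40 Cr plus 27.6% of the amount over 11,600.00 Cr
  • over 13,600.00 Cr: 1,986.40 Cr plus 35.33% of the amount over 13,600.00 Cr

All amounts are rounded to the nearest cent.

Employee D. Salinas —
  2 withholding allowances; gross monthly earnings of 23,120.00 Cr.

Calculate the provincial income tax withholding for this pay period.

4,784.54 Cr

Provincial Income Tax: taxable = 23,120.00 Cr − 2×800.00 Cr = 21,520.00 Cr
  1,986.40 Cr + 35.33% × (21,520.00 Cr − 13,600.00 Cr) = 1,986.40 Cr + 35.33% × 7,920.00 Cr = 4,784.54 Cr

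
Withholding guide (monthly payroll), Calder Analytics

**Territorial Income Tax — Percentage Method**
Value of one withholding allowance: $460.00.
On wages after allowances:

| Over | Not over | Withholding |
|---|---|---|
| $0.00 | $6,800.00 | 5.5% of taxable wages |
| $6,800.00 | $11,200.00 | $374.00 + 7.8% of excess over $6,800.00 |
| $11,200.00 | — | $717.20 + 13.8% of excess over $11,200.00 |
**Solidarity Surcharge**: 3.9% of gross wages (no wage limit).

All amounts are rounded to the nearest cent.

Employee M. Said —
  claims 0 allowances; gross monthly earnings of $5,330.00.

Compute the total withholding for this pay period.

Territorial Income Tax: taxable = $5,330.00
  5.5% × $5,330.00 = $293.15
Solidarity Surcharge: 3.9% × $5,330.00 = $207.87
Total: $293.15 + $207.87 = $501.02

$501.02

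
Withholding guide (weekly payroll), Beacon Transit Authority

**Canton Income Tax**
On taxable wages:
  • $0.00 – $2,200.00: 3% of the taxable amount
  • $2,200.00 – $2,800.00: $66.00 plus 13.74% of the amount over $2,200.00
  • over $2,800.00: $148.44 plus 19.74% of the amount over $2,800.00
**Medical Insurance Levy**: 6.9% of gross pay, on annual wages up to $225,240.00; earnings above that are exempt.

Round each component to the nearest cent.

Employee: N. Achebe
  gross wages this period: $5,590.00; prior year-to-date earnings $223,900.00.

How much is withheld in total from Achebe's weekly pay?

Canton Income Tax: taxable = $5,590.00
  $148.44 + 19.74% × ($5,590.00 − $2,800.00) = $148.44 + 19.74% × $2,790.00 = $699.19
Medical Insurance Levy: cap $225,240.00 − YTD $223,900.00 = $1,340.00 subject; 6.9% × $1,340.00 = $92.46
Total: $699.19 + $92.46 = $791.65

$791.65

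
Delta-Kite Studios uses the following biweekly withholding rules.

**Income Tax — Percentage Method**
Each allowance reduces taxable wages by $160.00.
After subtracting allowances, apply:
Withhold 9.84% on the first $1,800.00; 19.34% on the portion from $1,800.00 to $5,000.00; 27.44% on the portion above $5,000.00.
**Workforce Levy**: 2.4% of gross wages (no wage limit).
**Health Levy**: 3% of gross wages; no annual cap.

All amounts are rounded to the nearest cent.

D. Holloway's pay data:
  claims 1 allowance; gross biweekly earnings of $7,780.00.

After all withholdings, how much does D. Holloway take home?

$5,844.95

Income Tax: taxable = $7,780.00 − 1×$160.00 = $7,620.00
  $796.00 + 27.44% × ($7,620.00 − $5,000.00) = $796.00 + 27.44% × $2,620.00 = $1,514.93
Workforce Levy: 2.4% × $7,780.00 = $186.72
Health Levy: 3% × $7,780.00 = $233.40
Total withheld: $1,514.93 + $186.72 + $233.40 = $1,935.05
Net pay: $7,780.00 − $1,935.05 = $5,844.95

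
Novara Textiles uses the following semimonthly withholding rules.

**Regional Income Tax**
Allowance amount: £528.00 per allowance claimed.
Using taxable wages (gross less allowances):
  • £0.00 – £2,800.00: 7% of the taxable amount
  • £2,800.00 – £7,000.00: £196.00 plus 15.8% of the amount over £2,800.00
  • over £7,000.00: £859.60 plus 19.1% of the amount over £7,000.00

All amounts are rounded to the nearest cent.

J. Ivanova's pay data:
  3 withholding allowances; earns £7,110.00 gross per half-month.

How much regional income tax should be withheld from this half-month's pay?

£626.71

Regional Income Tax: taxable = £7,110.00 − 3×£528.00 = £5,526.00
  £196.00 + 15.8% × (£5,526.00 − £2,800.00) = £196.00 + 15.8% × £2,726.00 = £626.71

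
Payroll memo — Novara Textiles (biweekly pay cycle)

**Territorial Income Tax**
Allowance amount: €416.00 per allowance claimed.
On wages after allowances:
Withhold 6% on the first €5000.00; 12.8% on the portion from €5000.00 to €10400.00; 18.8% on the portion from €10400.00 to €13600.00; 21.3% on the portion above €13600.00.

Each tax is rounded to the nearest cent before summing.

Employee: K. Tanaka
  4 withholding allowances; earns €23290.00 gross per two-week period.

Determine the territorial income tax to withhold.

Territorial Income Tax: taxable = €23290.00 − 4×€416.00 = €21626.00
  €1592.80 + 21.3% × (€21626.00 − €13600.00) = €1592.80 + 21.3% × €8026.00 = €3302.34

€3302.34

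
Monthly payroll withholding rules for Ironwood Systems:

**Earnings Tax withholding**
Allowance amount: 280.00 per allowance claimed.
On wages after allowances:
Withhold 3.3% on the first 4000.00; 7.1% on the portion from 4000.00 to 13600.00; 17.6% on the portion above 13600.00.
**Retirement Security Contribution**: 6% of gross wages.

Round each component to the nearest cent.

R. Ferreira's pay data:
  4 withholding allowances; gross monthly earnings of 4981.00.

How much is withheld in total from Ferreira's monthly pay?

426.27

Earnings Tax: taxable = 4981.00 − 4×280.00 = 3861.00
  3.3% × 3861.00 = 127.41
Retirement Security Contribution: 6% × 4981.00 = 298.86
Total: 127.41 + 298.86 = 426.27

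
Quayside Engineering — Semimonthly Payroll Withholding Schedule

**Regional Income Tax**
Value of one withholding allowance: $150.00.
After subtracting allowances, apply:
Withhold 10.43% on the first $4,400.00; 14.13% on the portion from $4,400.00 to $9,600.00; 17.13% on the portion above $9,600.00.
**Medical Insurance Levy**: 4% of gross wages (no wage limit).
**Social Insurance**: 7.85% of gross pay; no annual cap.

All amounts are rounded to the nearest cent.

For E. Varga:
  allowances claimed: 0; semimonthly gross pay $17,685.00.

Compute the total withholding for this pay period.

$4,674.31

Regional Income Tax: taxable = $17,685.00
  $1,193.68 + 17.13% × ($17,685.00 − $9,600.00) = $1,193.68 + 17.13% × $8,085.00 = $2,578.64
Medical Insurance Levy: 4% × $17,685.00 = $707.40
Social Insurance: 7.85% × $17,685.00 = $1,388.27
Total: $2,578.64 + $707.40 + $1,388.27 = $4,674.31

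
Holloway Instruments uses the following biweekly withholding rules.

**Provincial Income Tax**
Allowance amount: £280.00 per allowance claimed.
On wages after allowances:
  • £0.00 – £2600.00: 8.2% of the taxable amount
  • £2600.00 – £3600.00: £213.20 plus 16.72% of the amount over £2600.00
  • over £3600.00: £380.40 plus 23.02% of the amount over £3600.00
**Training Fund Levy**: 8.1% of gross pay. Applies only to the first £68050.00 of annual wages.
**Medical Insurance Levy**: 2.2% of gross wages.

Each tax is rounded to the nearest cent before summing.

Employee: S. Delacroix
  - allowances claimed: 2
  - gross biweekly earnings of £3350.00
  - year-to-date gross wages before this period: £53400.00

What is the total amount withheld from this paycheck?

Provincial Income Tax: taxable = £3350.00 − 2×£280.00 = £2790.00
  £213.20 + 16.72% × (£2790.00 − £2600.00) = £213.20 + 16.72% × £190.00 = £244.97
Training Fund Levy: 8.1% × £3350.00 = £271.35
Medical Insurance Levy: 2.2% × £3350.00 = £73.70
Total: £244.97 + £271.35 + £73.70 = £590.02

£590.02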